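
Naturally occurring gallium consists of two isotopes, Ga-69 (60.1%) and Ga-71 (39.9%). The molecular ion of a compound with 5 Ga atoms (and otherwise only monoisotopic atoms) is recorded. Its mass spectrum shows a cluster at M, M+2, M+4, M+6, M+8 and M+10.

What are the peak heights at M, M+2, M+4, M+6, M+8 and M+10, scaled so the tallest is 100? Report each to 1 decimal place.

22.7 : 75.3 : 100.0 : 66.4 : 22.0 : 2.9

Expanding (0.601 + 0.399)^5:
P(M) = 0.601^5 = 0.078410
P(M+2) = 5 × 0.601^4 × 0.399^1 = 0.260280
P(M+4) = 10 × 0.601^3 × 0.399^2 = 0.345596
P(M+6) = 10 × 0.601^2 × 0.399^3 = 0.229439
P(M+8) = 5 × 0.601^1 × 0.399^4 = 0.076162
P(M+10) = 0.399^5 = 0.010113
The M+4 peak is largest (0.345596); scaling to 100 gives 22.7 : 75.3 : 100.0 : 66.4 : 22.0 : 2.9.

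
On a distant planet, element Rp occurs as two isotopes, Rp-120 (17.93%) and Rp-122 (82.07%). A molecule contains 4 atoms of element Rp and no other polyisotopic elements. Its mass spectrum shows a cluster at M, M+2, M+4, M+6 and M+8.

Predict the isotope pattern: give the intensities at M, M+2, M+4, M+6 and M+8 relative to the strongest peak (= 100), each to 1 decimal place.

0.2 : 4.2 : 28.6 : 87.4 : 100.0

Each Rp atom is independently Rp-120 (p = 0.1793) or Rp-122 (q = 0.8207); the cluster is the binomial expansion (p + q)^4.
P(M) = 0.1793^4 = 0.001034
P(M+2) = 4 × 0.1793^3 × 0.8207^1 = 0.018923
P(M+4) = 6 × 0.1793^2 × 0.8207^2 = 0.129921
P(M+6) = 4 × 0.1793^1 × 0.8207^3 = 0.396455
P(M+8) = 0.8207^4 = 0.453668
The M+8 peak is largest (0.453668); scaling to 100 gives 0.2 : 4.2 : 28.6 : 87.4 : 100.0.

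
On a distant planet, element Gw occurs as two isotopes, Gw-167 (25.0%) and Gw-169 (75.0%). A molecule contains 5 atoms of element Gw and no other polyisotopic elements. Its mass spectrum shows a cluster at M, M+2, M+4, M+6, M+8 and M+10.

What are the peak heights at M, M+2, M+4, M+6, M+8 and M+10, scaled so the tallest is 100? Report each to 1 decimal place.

0.2 : 3.7 : 22.2 : 66.7 : 100.0 : 60.0

Each Gw atom is independently Gw-167 (p = 0.250) or Gw-169 (q = 0.750); the cluster is the binomial expansion (p + q)^5.
P(M) = 0.250^5 = 0.000977
P(M+2) = 5 × 0.250^4 × 0.750^1 = 0.014648
P(M+4) = 10 × 0.250^3 × 0.750^2 = 0.087891
P(M+6) = 10 × 0.250^2 × 0.750^3 = 0.263672
P(M+8) = 5 × 0.250^1 × 0.750^4 = 0.395508
P(M+10) = 0.750^5 = 0.237305
The M+8 peak is largest (0.395508); scaling to 100 gives 0.2 : 3.7 : 22.2 : 66.7 : 100.0 : 60.0.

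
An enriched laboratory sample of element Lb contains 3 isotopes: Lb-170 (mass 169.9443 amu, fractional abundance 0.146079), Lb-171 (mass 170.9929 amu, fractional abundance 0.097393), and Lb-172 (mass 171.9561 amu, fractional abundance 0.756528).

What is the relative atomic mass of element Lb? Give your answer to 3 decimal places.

Ar = Σ fᵢ·mᵢ = 0.146079 × 169.9443 + 0.097393 × 170.9929 + 0.756528 × 171.9561
= 24.82529 + 16.65351 + 130.08960 = 171.56840 amu

171.568 amu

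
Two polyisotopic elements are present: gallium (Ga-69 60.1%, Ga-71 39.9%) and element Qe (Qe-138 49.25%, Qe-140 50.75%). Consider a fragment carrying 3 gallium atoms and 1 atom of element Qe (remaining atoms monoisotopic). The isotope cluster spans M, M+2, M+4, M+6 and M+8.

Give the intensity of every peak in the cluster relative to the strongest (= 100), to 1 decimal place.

29.6 : 89.6 : 100.0 : 49.0 : 8.9

Gallium pattern (n=3): 0.2170818 : 0.4323576 : 0.2870394 : 0.0635212
Element Qe pattern (n=1): 0.4925 : 0.5075
Convolve the two distributions (both contribute in 2-u steps):
  M: 0.2170818×0.4925 = 0.106913
  M+2: 0.2170818×0.5075 + 0.4323576×0.4925 = 0.323105
  M+4: 0.4323576×0.5075 + 0.2870394×0.4925 = 0.360788
  M+6: 0.2870394×0.5075 + 0.0635212×0.4925 = 0.176957
  M+8: 0.0635212×0.5075 = 0.032237
Scale to base peak (0.360788) = 100: 29.6 : 89.6 : 100.0 : 49.0 : 8.9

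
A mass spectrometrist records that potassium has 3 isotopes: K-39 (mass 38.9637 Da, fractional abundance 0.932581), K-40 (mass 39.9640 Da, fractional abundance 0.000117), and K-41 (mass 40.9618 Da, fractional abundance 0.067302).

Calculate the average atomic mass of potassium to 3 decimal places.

Average mass = Σ (abundance × isotope mass) = 0.932581 × 38.9637 + 0.000117 × 39.9640 + 0.067302 × 40.9618
= 36.33681 + 0.00468 + 2.75681 = 39.09830 Da

39.098 Da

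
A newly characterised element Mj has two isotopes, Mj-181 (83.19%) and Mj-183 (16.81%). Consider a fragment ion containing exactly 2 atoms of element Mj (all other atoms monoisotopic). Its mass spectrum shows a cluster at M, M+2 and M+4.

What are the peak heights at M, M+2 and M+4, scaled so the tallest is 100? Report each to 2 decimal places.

Expanding (0.8319 + 0.1681)^2:
P(M) = 0.8319^2 = 0.692058
P(M+2) = 2 × 0.8319^1 × 0.1681^1 = 0.279685
P(M+4) = 0.1681^2 = 0.028258
The M peak is largest (0.692058); scaling to 100 gives 100.00 : 40.41 : 4.08.

100.00 : 40.41 : 4.08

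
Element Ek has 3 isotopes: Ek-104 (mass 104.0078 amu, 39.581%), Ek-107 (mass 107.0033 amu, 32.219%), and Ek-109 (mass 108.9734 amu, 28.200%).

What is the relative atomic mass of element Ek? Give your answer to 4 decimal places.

The abundance-weighted mean is 0.39581 × 104.0078 + 0.32219 × 107.0033 + 0.28200 × 108.9734
= 41.16733 + 34.47539 + 30.73050 = 106.37322 amu

106.3732 amu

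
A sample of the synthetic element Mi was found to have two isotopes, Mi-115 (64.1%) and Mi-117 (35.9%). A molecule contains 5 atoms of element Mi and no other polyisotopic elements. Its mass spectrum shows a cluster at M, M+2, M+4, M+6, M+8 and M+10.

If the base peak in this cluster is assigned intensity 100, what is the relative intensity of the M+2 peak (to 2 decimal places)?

89.28

(0.641 + 0.359)^5 gives M 0.1082, M+2 0.3030, M+4 0.3394, M+6 0.1901, M+8 0.0532, M+10 0.0060; the largest is M+4.
P(M+4) = C(5,2) × 0.641^3 × 0.359^2 = 10 × 0.26337472 × 0.128881 = 0.339440 (base)
P(M+2) = C(5,1) × 0.641^4 × 0.359^1 = 5 × 0.1688232 × 0.3590 = 0.303038
Relative intensity = 0.303038 / 0.339440 × 100 = 89.28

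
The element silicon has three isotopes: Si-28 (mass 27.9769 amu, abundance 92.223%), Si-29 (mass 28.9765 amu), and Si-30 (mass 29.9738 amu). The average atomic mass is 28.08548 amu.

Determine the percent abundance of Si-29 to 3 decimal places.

Let x and y be the fractions of Si-29 and Si-30. Then x + y = 1 − 0.92223 = 0.07777 and 28.9765x + 29.9738y = 28.08548 − 0.92223×27.9769 = 2.284343513.
Substituting: 28.9765x + 29.9738(0.07777 − x) = 2.284343513
(28.9765 − 29.9738)x = -0.046718913  ⇒  x = 0.04685, y = 0.03092
Si-29: 4.685%, Si-30: 3.092%.

4.685%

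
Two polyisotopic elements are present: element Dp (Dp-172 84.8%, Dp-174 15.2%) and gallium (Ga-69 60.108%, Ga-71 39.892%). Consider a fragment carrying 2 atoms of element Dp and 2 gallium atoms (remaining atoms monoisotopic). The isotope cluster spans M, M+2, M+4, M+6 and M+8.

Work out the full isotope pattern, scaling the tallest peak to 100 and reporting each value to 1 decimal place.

Element Dp pattern (n=2): 0.719104 : 0.257792 : 0.023104
Gallium pattern (n=2): 0.36129717 : 0.47956567 : 0.15913717
Convolve the two distributions (both contribute in 2-u steps):
  M: 0.719104×0.36129717 = 0.259810
  M+2: 0.719104×0.47956567 + 0.257792×0.36129717 = 0.437997
  M+4: 0.719104×0.15913717 + 0.257792×0.47956567 + 0.023104×0.36129717 = 0.246412
  M+6: 0.257792×0.15913717 + 0.023104×0.47956567 = 0.052104
  M+8: 0.023104×0.15913717 = 0.003677
Scale to base peak (0.437997) = 100: 59.3 : 100.0 : 56.3 : 11.9 : 0.8

59.3 : 100.0 : 56.3 : 11.9 : 0.8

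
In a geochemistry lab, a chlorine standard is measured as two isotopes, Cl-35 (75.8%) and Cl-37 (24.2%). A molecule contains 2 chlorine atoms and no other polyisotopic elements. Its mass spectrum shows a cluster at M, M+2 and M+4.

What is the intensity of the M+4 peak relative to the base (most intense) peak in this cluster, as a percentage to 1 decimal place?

10.2%

Term probabilities: M 0.5746, M+2 0.3669, M+4 0.0586. Base peak = M.
P(M) = C(2,0) × 0.758^2 × 0.242^0 = 1 × 0.574564 × 1.0000 = 0.574564 (base)
P(M+4) = C(2,2) × 0.758^0 × 0.242^2 = 1 × 1.0000 × 0.058564 = 0.058564
Relative intensity = 0.058564 / 0.574564 × 100 = 10.2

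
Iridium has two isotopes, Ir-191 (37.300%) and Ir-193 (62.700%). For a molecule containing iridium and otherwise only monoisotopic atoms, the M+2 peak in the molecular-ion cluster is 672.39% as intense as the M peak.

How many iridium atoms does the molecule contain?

4

The M+2/M ratio from n Ir atoms is n · q/p = n · 0.62700/0.37300.
n = 6.7239 × 0.37300/0.62700 = 4.00 ≈ 4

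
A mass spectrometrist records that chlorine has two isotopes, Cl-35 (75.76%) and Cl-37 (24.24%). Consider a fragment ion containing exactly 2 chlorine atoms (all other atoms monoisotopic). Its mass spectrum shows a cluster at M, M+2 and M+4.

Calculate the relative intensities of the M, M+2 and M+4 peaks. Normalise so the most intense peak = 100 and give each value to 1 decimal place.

100.0 : 64.0 : 10.2

Expanding (0.7576 + 0.2424)^2:
P(M) = 0.7576^2 = 0.573958
P(M+2) = 2 × 0.7576^1 × 0.2424^1 = 0.367284
P(M+4) = 0.2424^2 = 0.058758
The M peak is largest (0.573958); scaling to 100 gives 100.0 : 64.0 : 10.2.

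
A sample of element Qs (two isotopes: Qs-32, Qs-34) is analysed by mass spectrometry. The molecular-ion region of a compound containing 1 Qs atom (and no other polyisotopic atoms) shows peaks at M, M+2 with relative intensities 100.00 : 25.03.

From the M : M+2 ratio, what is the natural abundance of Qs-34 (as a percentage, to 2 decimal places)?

Write p for the Qs-32 fraction. I(M+2)/I(M) = [C(1,1)·p^0·(1−p)] / p^1 = 1·(1−p)/p = 25.03/100.00 = 0.2503
(1−p)/p = 0.2503/1 = 0.2503  ⇒  p = 1/(1 + 0.2503) = 0.7998
Qs-32: 79.98%, Qs-34: 20.02%.

20.02%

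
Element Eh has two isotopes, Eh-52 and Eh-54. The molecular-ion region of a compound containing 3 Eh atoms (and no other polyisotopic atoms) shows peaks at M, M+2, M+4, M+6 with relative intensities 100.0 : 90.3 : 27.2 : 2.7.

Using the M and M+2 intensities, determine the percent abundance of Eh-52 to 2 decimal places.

If p is the fraction of Eh that is Eh-52, then I(M+2)/I(M) = [C(3,1)·p^2·(1−p)] / p^3 = 3·(1−p)/p = 90.3/100.0 = 0.9030
(1−p)/p = 0.9030/3 = 0.3010  ⇒  p = 1/(1 + 0.3010) = 0.7686
Eh-52: 76.86%, Eh-54: 23.14%.

76.86%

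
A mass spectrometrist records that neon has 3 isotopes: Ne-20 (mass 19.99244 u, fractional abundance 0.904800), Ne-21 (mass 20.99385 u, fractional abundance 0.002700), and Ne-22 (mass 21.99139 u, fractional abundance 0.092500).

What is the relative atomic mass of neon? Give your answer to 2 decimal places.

20.18 u

Average mass = Σ (abundance × isotope mass) = 0.904800 × 19.99244 + 0.002700 × 20.99385 + 0.092500 × 21.99139
= 18.089160 + 0.056683 + 2.034204 = 20.180047 u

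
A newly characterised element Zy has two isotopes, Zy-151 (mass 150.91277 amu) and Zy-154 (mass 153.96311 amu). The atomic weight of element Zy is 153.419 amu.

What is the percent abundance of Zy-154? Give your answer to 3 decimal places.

82.162%

Writing the weighted mean with unknown fraction x of Zy-151:
150.91277·x + 153.96311·(1 − x) = 153.419
(150.91277 − 153.96311)·x = 153.419 − 153.96311
x = -0.54411 / -3.05034 = 0.17838 → 17.838% Zy-151, 82.162% Zy-154.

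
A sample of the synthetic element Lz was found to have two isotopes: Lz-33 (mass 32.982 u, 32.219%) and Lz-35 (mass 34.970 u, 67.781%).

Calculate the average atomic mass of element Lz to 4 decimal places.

Weight each isotope mass by its fractional abundance: 0.32219 × 32.982 + 0.67781 × 34.970
= 10.62647 + 23.70302 = 34.32949 u

34.3295 u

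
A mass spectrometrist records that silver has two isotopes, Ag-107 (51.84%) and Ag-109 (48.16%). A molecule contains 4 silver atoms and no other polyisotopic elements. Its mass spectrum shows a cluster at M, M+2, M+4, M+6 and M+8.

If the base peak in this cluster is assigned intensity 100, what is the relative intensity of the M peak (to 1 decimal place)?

Binomial terms of (0.5184 + 0.4816)^4: M 0.0722, M+2 0.2684, M+4 0.3740, M+6 0.2316, M+8 0.0538 → M+4 is the base peak.
P(M+4) = C(4,2) × 0.5184^2 × 0.4816^2 = 6 × 0.26873856 × 0.23193856 = 0.373985 (base)
P(M) = C(4,0) × 0.5184^4 × 0.4816^0 = 1 × 0.07222041 × 1.0000 = 0.072220
Relative intensity = 0.072220 / 0.373985 × 100 = 19.3

19.3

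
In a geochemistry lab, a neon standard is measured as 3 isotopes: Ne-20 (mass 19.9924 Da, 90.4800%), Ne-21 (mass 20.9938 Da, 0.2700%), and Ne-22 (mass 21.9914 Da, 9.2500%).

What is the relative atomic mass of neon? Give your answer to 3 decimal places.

Average mass = Σ (abundance × isotope mass) = 0.904800 × 19.9924 + 0.002700 × 20.9938 + 0.092500 × 21.9914
= 18.08912 + 0.05668 + 2.03420 = 20.18000 Da

20.180 Da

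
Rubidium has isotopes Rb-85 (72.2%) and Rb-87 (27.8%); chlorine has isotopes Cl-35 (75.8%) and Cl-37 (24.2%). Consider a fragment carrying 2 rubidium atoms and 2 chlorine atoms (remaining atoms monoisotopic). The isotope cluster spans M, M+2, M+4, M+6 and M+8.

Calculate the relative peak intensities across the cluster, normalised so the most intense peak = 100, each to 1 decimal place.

71.0 : 100.0 : 52.7 : 12.3 : 1.1

Rubidium pattern (n=2): 0.521284 : 0.401432 : 0.077284
Chlorine pattern (n=2): 0.574564 : 0.366872 : 0.058564
Convolve the two distributions (both contribute in 2-u steps):
  M: 0.521284×0.574564 = 0.299511
  M+2: 0.521284×0.366872 + 0.401432×0.574564 = 0.421893
  M+4: 0.521284×0.058564 + 0.401432×0.366872 + 0.077284×0.574564 = 0.222207
  M+6: 0.401432×0.058564 + 0.077284×0.366872 = 0.051863
  M+8: 0.077284×0.058564 = 0.004526
Scale to base peak (0.421893) = 100: 71.0 : 100.0 : 52.7 : 12.3 : 1.1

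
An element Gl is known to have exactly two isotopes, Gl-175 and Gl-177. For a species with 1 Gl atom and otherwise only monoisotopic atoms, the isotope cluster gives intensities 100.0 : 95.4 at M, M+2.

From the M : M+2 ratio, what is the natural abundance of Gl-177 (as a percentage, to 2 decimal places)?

If p is the fraction of Gl that is Gl-175, then I(M+2)/I(M) = [C(1,1)·p^0·(1−p)] / p^1 = 1·(1−p)/p = 95.4/100.0 = 0.9540
(1−p)/p = 0.9540/1 = 0.9540  ⇒  p = 1/(1 + 0.9540) = 0.5118
Gl-175: 51.18%, Gl-177: 48.82%.

48.82%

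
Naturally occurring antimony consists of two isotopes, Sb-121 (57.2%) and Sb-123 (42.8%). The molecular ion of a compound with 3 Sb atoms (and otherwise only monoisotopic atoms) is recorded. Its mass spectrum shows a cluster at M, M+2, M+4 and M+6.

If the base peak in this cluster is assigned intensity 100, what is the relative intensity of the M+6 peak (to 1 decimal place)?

18.7

Binomial terms of (0.572 + 0.428)^3: M 0.1871, M+2 0.4201, M+4 0.3143, M+6 0.0784 → M+2 is the base peak.
P(M+2) = C(3,1) × 0.572^2 × 0.428^1 = 3 × 0.327184 × 0.4280 = 0.420104 (base)
P(M+6) = C(3,3) × 0.572^0 × 0.428^3 = 1 × 1.0000 × 0.07840275 = 0.078403
Relative intensity = 0.078403 / 0.420104 × 100 = 18.7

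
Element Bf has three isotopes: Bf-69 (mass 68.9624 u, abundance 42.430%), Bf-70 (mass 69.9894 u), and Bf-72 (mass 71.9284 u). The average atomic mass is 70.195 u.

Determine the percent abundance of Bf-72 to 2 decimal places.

33.08%

Let x and y be the fractions of Bf-70 and Bf-72. Then x + y = 1 − 0.42430 = 0.57570 and 69.9894x + 71.9284y = 70.195 − 0.42430×68.9624 = 40.93425368.
Substituting: 69.9894x + 71.9284(0.57570 − x) = 40.93425368
(69.9894 − 71.9284)x = -0.4749262  ⇒  x = 0.24493, y = 0.33077
Bf-70: 24.49%, Bf-72: 33.08%.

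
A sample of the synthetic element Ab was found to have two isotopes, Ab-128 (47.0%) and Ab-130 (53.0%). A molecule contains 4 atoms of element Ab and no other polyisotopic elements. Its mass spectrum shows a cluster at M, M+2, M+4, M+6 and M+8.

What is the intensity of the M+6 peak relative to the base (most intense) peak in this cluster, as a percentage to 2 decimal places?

75.18%

(0.470 + 0.530)^4 gives M 0.0488, M+2 0.2201, M+4 0.3723, M+6 0.2799, M+8 0.0789; the largest is M+4.
P(M+4) = C(4,2) × 0.470^2 × 0.530^2 = 6 × 0.2209 × 0.2809 = 0.372305 (base)
P(M+6) = C(4,3) × 0.470^1 × 0.530^3 = 4 × 0.4700 × 0.148877 = 0.279889
Relative intensity = 0.279889 / 0.372305 × 100 = 75.18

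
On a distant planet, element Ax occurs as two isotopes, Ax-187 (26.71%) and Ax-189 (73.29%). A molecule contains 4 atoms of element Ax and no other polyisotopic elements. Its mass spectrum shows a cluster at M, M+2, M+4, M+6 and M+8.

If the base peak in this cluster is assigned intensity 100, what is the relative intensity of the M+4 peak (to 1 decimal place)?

Binomial terms of (0.2671 + 0.7329)^4: M 0.0051, M+2 0.0559, M+4 0.2299, M+6 0.4206, M+8 0.2885 → M+6 is the base peak.
P(M+6) = C(4,3) × 0.2671^1 × 0.7329^3 = 4 × 0.2671 × 0.39367167 = 0.420599 (base)
P(M+4) = C(4,2) × 0.2671^2 × 0.7329^2 = 6 × 0.07134241 × 0.53714241 = 0.229926
Relative intensity = 0.229926 / 0.420599 × 100 = 54.7

54.7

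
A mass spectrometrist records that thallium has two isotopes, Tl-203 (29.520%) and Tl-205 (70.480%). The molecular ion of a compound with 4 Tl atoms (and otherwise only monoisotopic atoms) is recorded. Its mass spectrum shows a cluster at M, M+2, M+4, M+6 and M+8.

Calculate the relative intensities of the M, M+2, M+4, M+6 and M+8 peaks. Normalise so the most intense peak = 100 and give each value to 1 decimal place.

1.8 : 17.5 : 62.8 : 100.0 : 59.7

Expanding (0.29520 + 0.70480)^4:
P(M) = 0.29520^4 = 0.007594
P(M+2) = 4 × 0.29520^3 × 0.70480^1 = 0.072523
P(M+4) = 6 × 0.29520^2 × 0.70480^2 = 0.259726
P(M+6) = 4 × 0.29520^1 × 0.70480^3 = 0.413403
P(M+8) = 0.70480^4 = 0.246754
The M+6 peak is largest (0.413403); scaling to 100 gives 1.8 : 17.5 : 62.8 : 100.0 : 59.7.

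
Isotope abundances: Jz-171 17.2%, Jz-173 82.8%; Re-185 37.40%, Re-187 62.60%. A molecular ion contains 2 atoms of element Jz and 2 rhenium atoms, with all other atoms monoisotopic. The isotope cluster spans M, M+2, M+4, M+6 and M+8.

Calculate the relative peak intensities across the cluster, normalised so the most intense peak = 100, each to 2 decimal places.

Element Jz pattern (n=2): 0.029584 : 0.284832 : 0.685584
Rhenium pattern (n=2): 0.139876 : 0.468248 : 0.391876
Convolve the two distributions (both contribute in 2-u steps):
  M: 0.029584×0.139876 = 0.004138
  M+2: 0.029584×0.468248 + 0.284832×0.139876 = 0.053694
  M+4: 0.029584×0.391876 + 0.284832×0.468248 + 0.685584×0.139876 = 0.240862
  M+6: 0.284832×0.391876 + 0.685584×0.468248 = 0.432642
  M+8: 0.685584×0.391876 = 0.268664
Scale to base peak (0.432642) = 100: 0.96 : 12.41 : 55.67 : 100.00 : 62.10

0.96 : 12.41 : 55.67 : 100.00 : 62.10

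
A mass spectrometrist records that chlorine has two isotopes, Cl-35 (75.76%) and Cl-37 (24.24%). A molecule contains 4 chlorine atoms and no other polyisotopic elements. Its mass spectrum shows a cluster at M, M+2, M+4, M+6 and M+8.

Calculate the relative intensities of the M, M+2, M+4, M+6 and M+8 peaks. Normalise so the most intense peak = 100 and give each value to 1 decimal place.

78.1 : 100.0 : 48.0 : 10.2 : 0.8

Each Cl atom is independently Cl-35 (p = 0.7576) or Cl-37 (q = 0.2424); the cluster is the binomial expansion (p + q)^4.
P(M) = 0.7576^4 = 0.329428
P(M+2) = 4 × 0.7576^3 × 0.2424^1 = 0.421612
P(M+4) = 6 × 0.7576^2 × 0.2424^2 = 0.202347
P(M+6) = 4 × 0.7576^1 × 0.2424^3 = 0.043162
P(M+8) = 0.2424^4 = 0.003452
The M+2 peak is largest (0.421612); scaling to 100 gives 78.1 : 100.0 : 48.0 : 10.2 : 0.8.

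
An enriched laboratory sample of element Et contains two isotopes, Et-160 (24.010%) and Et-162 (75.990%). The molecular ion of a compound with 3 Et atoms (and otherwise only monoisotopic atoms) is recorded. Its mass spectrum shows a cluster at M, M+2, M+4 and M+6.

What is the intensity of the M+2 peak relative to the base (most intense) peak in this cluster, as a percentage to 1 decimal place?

29.9%

Binomial terms of (0.24010 + 0.75990)^3: M 0.0138, M+2 0.1314, M+4 0.4159, M+6 0.4388 → M+6 is the base peak.
P(M+6) = C(3,3) × 0.24010^0 × 0.75990^3 = 1 × 1.0000 × 0.43880274 = 0.438803 (base)
P(M+2) = C(3,1) × 0.24010^2 × 0.75990^1 = 3 × 0.05764801 × 0.7599 = 0.131420
Relative intensity = 0.131420 / 0.438803 × 100 = 29.9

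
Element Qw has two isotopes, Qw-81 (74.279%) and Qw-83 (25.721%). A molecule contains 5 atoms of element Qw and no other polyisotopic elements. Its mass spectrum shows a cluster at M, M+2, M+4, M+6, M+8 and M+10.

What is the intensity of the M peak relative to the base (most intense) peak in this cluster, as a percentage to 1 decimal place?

Term probabilities: M 0.2261, M+2 0.3915, M+4 0.2711, M+6 0.0939, M+8 0.0163, M+10 0.0011. Base peak = M+2.
P(M+2) = C(5,1) × 0.74279^4 × 0.25721^1 = 5 × 0.3044137 × 0.25721 = 0.391491 (base)
P(M) = C(5,0) × 0.74279^5 × 0.25721^0 = 1 × 0.22611545 × 1.0000 = 0.226115
Relative intensity = 0.226115 / 0.391491 × 100 = 57.8

57.8%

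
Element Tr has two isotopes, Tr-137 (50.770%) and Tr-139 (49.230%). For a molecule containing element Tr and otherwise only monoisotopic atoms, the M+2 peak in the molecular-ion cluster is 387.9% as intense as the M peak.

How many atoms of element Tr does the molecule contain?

4

With n Tr atoms, P(M+2)/P(M) = C(n,1)·p^(n−1)q / p^n = n·q/p = n · 0.49230/0.50770.
n = 3.879 × 0.50770/0.49230 = 4.00 ≈ 4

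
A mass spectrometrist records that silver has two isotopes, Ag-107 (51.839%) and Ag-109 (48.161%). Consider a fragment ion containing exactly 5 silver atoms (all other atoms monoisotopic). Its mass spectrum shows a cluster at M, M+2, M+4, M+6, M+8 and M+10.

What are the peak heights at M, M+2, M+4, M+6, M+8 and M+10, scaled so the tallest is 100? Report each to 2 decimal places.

Each Ag atom is independently Ag-107 (p = 0.51839) or Ag-109 (q = 0.48161); the cluster is the binomial expansion (p + q)^5.
P(M) = 0.51839^5 = 0.037435
P(M+2) = 5 × 0.51839^4 × 0.48161^1 = 0.173897
P(M+4) = 10 × 0.51839^3 × 0.48161^2 = 0.323118
P(M+6) = 10 × 0.51839^2 × 0.48161^3 = 0.300192
P(M+8) = 5 × 0.51839^1 × 0.48161^4 = 0.139447
P(M+10) = 0.48161^5 = 0.025911
The M+4 peak is largest (0.323118); scaling to 100 gives 11.59 : 53.82 : 100.00 : 92.90 : 43.16 : 8.02.

11.59 : 53.82 : 100.00 : 92.90 : 43.16 : 8.02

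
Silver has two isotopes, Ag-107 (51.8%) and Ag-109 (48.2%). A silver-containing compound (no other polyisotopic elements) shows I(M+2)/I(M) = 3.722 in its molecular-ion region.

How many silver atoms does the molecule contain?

With n Ag atoms, P(M+2)/P(M) = C(n,1)·p^(n−1)q / p^n = n·q/p = n · 0.482/0.518.
n = 3.722 × 0.518/0.482 = 4.00 ≈ 4

4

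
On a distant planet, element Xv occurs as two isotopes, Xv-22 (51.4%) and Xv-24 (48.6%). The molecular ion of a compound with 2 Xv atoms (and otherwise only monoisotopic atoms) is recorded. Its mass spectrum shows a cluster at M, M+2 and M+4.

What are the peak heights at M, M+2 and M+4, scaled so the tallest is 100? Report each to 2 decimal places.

52.88 : 100.00 : 47.28

Expanding (0.514 + 0.486)^2:
P(M) = 0.514^2 = 0.264196
P(M+2) = 2 × 0.514^1 × 0.486^1 = 0.499608
P(M+4) = 0.486^2 = 0.236196
The M+2 peak is largest (0.499608); scaling to 100 gives 52.88 : 100.00 : 47.28.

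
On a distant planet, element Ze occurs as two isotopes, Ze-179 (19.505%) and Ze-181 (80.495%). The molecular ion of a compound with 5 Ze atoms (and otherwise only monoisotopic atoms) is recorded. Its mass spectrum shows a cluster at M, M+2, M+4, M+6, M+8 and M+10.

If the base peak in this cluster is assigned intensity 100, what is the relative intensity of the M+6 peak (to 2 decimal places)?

Term probabilities: M 0.0003, M+2 0.0058, M+4 0.0481, M+6 0.1984, M+8 0.4094, M+10 0.3379. Base peak = M+8.
P(M+8) = C(5,4) × 0.19505^1 × 0.80495^4 = 5 × 0.19505 × 0.41983208 = 0.409441 (base)
P(M+6) = C(5,3) × 0.19505^2 × 0.80495^3 = 10 × 0.0380445 × 0.52156293 = 0.198426
Relative intensity = 0.198426 / 0.409441 × 100 = 48.46

48.46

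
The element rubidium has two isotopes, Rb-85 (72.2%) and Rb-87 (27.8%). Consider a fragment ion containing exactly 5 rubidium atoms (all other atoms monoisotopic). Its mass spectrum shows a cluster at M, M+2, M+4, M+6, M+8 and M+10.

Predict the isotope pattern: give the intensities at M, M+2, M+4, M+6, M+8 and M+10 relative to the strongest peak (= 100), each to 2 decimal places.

Expanding (0.722 + 0.278)^5:
P(M) = 0.722^5 = 0.196194
P(M+2) = 5 × 0.722^4 × 0.278^1 = 0.377714
P(M+4) = 10 × 0.722^3 × 0.278^2 = 0.290872
P(M+6) = 10 × 0.722^2 × 0.278^3 = 0.111998
P(M+8) = 5 × 0.722^1 × 0.278^4 = 0.021562
P(M+10) = 0.278^5 = 0.001660
The M+2 peak is largest (0.377714); scaling to 100 gives 51.94 : 100.00 : 77.01 : 29.65 : 5.71 : 0.44.

51.94 : 100.00 : 77.01 : 29.65 : 5.71 : 0.44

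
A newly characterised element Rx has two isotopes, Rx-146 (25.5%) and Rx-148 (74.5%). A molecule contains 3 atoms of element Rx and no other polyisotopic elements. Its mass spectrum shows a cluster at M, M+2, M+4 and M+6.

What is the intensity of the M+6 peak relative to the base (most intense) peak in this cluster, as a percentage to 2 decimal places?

97.39%

(0.255 + 0.745)^3 gives M 0.0166, M+2 0.1453, M+4 0.4246, M+6 0.4135; the largest is M+4.
P(M+4) = C(3,2) × 0.255^1 × 0.745^2 = 3 × 0.2550 × 0.555025 = 0.424594 (base)
P(M+6) = C(3,3) × 0.255^0 × 0.745^3 = 1 × 1.0000 × 0.41349362 = 0.413494
Relative intensity = 0.413494 / 0.424594 × 100 = 97.39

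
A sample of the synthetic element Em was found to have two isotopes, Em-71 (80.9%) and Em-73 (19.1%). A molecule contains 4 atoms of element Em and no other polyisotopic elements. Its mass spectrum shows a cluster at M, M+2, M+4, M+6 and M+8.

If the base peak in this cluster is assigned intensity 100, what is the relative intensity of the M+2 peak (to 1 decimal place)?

94.4

Binomial terms of (0.809 + 0.191)^4: M 0.4283, M+2 0.4045, M+4 0.1433, M+6 0.0225, M+8 0.0013 → M is the base peak.
P(M) = C(4,0) × 0.809^4 × 0.191^0 = 1 × 0.42834538 × 1.0000 = 0.428345 (base)
P(M+2) = C(4,1) × 0.809^3 × 0.191^1 = 4 × 0.52947513 × 0.1910 = 0.404519
Relative intensity = 0.404519 / 0.428345 × 100 = 94.4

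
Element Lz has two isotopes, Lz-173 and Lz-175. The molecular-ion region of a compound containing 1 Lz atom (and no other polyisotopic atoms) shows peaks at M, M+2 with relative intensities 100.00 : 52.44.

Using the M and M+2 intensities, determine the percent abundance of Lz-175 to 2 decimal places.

Write p for the Lz-173 fraction. I(M+2)/I(M) = [C(1,1)·p^0·(1−p)] / p^1 = 1·(1−p)/p = 52.44/100.00 = 0.5244
(1−p)/p = 0.5244/1 = 0.5244  ⇒  p = 1/(1 + 0.5244) = 0.6560
Lz-173: 65.60%, Lz-175: 34.40%.

34.40%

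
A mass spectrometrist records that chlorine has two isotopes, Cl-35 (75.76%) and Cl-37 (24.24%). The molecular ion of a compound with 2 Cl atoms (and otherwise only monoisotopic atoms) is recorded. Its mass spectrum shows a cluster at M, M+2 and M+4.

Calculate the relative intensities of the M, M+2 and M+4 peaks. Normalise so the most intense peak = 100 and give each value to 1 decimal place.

100.0 : 64.0 : 10.2

Each Cl atom is independently Cl-35 (p = 0.7576) or Cl-37 (q = 0.2424); the cluster is the binomial expansion (p + q)^2.
P(M) = 0.7576^2 = 0.573958
P(M+2) = 2 × 0.7576^1 × 0.2424^1 = 0.367284
P(M+4) = 0.2424^2 = 0.058758
The M peak is largest (0.573958); scaling to 100 gives 100.0 : 64.0 : 10.2.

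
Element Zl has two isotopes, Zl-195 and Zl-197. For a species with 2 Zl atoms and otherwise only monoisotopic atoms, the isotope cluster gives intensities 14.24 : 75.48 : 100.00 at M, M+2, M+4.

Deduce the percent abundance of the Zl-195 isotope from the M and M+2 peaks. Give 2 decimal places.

Let p = fractional abundance of Zl-195. I(M+2)/I(M) = [C(2,1)·p^1·(1−p)] / p^2 = 2·(1−p)/p = 75.48/14.24 = 5.3006
(1−p)/p = 5.3006/2 = 2.6503  ⇒  p = 1/(1 + 2.6503) = 0.2740
Zl-195: 27.40%, Zl-197: 72.60%.

27.40%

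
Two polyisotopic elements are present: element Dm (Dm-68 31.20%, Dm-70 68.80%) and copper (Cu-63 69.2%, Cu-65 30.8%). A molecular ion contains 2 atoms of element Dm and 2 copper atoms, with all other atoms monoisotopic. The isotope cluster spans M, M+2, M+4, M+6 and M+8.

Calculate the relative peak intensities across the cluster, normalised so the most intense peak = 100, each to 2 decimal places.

11.13 : 58.98 : 100.00 : 57.89 : 10.72

Element Dm pattern (n=2): 0.097344 : 0.429312 : 0.473344
Copper pattern (n=2): 0.478864 : 0.426272 : 0.094864
Convolve the two distributions (both contribute in 2-u steps):
  M: 0.097344×0.478864 = 0.046615
  M+2: 0.097344×0.426272 + 0.429312×0.478864 = 0.247077
  M+4: 0.097344×0.094864 + 0.429312×0.426272 + 0.473344×0.478864 = 0.418906
  M+6: 0.429312×0.094864 + 0.473344×0.426272 = 0.242500
  M+8: 0.473344×0.094864 = 0.044903
Scale to base peak (0.418906) = 100: 11.13 : 58.98 : 100.00 : 57.89 : 10.72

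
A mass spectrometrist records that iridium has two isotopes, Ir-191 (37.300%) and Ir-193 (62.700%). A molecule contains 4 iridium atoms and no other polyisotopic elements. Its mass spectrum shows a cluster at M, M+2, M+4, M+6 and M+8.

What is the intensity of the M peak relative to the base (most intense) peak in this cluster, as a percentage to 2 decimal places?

5.26%

(0.37300 + 0.62700)^4 gives M 0.0194, M+2 0.1302, M+4 0.3282, M+6 0.3678, M+8 0.1546; the largest is M+6.
P(M+6) = C(4,3) × 0.37300^1 × 0.62700^3 = 4 × 0.3730 × 0.24649188 = 0.367766 (base)
P(M) = C(4,0) × 0.37300^4 × 0.62700^0 = 1 × 0.01935688 × 1.0000 = 0.019357
Relative intensity = 0.019357 / 0.367766 × 100 = 5.26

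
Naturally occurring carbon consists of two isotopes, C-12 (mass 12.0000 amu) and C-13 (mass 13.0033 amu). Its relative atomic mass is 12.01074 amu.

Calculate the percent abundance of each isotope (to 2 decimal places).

C-12: 98.93%, C-13: 1.07%

With x = fraction of C-12 (so C-13 is 1 − x):
12.0000·x + 13.0033·(1 − x) = 12.01074
(12.0000 − 13.0033)·x = 12.01074 − 13.0033
x = -0.99256 / -1.0033 = 0.98930 → 98.93% C-12, 1.07% C-13.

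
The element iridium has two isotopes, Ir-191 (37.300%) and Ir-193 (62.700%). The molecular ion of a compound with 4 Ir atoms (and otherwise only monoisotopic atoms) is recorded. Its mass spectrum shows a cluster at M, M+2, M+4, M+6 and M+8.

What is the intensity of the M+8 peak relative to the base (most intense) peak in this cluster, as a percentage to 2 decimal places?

42.02%

(0.37300 + 0.62700)^4 gives M 0.0194, M+2 0.1302, M+4 0.3282, M+6 0.3678, M+8 0.1546; the largest is M+6.
P(M+6) = C(4,3) × 0.37300^1 × 0.62700^3 = 4 × 0.3730 × 0.24649188 = 0.367766 (base)
P(M+8) = C(4,4) × 0.37300^0 × 0.62700^4 = 1 × 1.0000 × 0.15455041 = 0.154550
Relative intensity = 0.154550 / 0.367766 × 100 = 42.02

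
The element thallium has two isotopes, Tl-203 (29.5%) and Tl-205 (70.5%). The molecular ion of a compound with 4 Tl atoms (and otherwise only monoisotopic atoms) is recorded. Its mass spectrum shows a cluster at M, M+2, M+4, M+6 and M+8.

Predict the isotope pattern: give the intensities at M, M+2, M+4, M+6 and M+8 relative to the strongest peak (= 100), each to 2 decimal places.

1.83 : 17.51 : 62.77 : 100.00 : 59.75

Each Tl atom is independently Tl-203 (p = 0.295) or Tl-205 (q = 0.705); the cluster is the binomial expansion (p + q)^4.
P(M) = 0.295^4 = 0.007573
P(M+2) = 4 × 0.295^3 × 0.705^1 = 0.072396
P(M+4) = 6 × 0.295^2 × 0.705^2 = 0.259522
P(M+6) = 4 × 0.295^1 × 0.705^3 = 0.413475
P(M+8) = 0.705^4 = 0.247034
The M+6 peak is largest (0.413475); scaling to 100 gives 1.83 : 17.51 : 62.77 : 100.00 : 59.75.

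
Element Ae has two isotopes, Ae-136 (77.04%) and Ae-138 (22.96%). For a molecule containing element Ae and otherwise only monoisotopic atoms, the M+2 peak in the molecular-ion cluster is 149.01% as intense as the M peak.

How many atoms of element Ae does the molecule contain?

5

With n Ae atoms, P(M+2)/P(M) = C(n,1)·p^(n−1)q / p^n = n·q/p = n · 0.2296/0.7704.
n = 1.4901 × 0.7704/0.2296 = 5.00 ≈ 5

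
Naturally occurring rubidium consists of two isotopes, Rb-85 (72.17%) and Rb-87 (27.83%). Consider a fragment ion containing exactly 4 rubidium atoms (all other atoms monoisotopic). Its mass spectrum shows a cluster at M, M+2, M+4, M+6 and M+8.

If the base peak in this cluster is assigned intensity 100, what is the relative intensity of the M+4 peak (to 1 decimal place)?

Binomial terms of (0.7217 + 0.2783)^4: M 0.2713, M+2 0.4184, M+4 0.2420, M+6 0.0622, M+8 0.0060 → M+2 is the base peak.
P(M+2) = C(4,1) × 0.7217^3 × 0.2783^1 = 4 × 0.37589809 × 0.2783 = 0.418450 (base)
P(M+4) = C(4,2) × 0.7217^2 × 0.2783^2 = 6 × 0.52085089 × 0.07745089 = 0.242042
Relative intensity = 0.242042 / 0.418450 × 100 = 57.8

57.8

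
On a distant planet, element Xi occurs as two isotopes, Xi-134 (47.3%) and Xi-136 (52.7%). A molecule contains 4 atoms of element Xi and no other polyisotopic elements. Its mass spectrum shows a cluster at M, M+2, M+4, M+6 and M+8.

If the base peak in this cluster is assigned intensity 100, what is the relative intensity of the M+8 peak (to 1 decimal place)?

20.7

Binomial terms of (0.473 + 0.527)^4: M 0.0501, M+2 0.2231, M+4 0.3728, M+6 0.2769, M+8 0.0771 → M+4 is the base peak.
P(M+4) = C(4,2) × 0.473^2 × 0.527^2 = 6 × 0.223729 × 0.277729 = 0.372816 (base)
P(M+8) = C(4,4) × 0.473^0 × 0.527^4 = 1 × 1.0000 × 0.0771334 = 0.077133
Relative intensity = 0.077133 / 0.372816 × 100 = 20.7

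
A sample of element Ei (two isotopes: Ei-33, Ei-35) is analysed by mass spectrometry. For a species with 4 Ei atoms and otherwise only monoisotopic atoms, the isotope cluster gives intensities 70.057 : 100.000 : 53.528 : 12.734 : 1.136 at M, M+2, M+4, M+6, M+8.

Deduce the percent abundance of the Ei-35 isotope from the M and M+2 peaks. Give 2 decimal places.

If p is the fraction of Ei that is Ei-33, then I(M+2)/I(M) = [C(4,1)·p^3·(1−p)] / p^4 = 4·(1−p)/p = 100.000/70.057 = 1.4274
(1−p)/p = 1.4274/4 = 0.3569  ⇒  p = 1/(1 + 0.3569) = 0.7370
Ei-33: 73.70%, Ei-35: 26.30%.

26.30%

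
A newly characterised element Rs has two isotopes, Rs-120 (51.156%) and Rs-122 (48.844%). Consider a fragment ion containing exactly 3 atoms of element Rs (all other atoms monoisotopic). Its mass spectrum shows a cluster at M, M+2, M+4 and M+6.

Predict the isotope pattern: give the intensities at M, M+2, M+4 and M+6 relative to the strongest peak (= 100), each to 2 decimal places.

Expanding (0.51156 + 0.48844)^3:
P(M) = 0.51156^3 = 0.133872
P(M+2) = 3 × 0.51156^2 × 0.48844^1 = 0.383465
P(M+4) = 3 × 0.51156^1 × 0.48844^2 = 0.366134
P(M+6) = 0.48844^3 = 0.116529
The M+2 peak is largest (0.383465); scaling to 100 gives 34.91 : 100.00 : 95.48 : 30.39.

34.91 : 100.00 : 95.48 : 30.39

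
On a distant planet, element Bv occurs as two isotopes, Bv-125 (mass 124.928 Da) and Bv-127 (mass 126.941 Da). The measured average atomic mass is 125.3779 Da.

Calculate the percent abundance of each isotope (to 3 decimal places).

With x = fraction of Bv-125 (so Bv-127 is 1 − x):
124.928·x + 126.941·(1 − x) = 125.3779
(124.928 − 126.941)·x = 125.3779 − 126.941
x = -1.5631 / -2.013 = 0.77650 → 77.650% Bv-125, 22.350% Bv-127.

Bv-125: 77.650%, Bv-127: 22.350%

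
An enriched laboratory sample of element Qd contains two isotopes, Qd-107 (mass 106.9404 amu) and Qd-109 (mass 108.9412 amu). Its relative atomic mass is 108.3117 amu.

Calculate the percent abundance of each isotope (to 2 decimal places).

With x = fraction of Qd-107 (so Qd-109 is 1 − x):
106.9404·x + 108.9412·(1 − x) = 108.3117
(106.9404 − 108.9412)·x = 108.3117 − 108.9412
x = -0.6295 / -2.0008 = 0.31462 → 31.46% Qd-107, 68.54% Qd-109.

Qd-107: 31.46%, Qd-109: 68.54%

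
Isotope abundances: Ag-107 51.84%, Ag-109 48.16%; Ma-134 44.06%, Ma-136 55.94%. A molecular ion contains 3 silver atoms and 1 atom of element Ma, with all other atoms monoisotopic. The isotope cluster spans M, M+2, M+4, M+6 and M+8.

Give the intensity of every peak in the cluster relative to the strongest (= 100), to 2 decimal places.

Silver pattern (n=3): 0.13931407 : 0.38827347 : 0.36071085 : 0.11170161
Element Ma pattern (n=1): 0.4406 : 0.5594
Convolve the two distributions (both contribute in 2-u steps):
  M: 0.13931407×0.4406 = 0.061382
  M+2: 0.13931407×0.5594 + 0.38827347×0.4406 = 0.249006
  M+4: 0.38827347×0.5594 + 0.36071085×0.4406 = 0.376129
  M+6: 0.36071085×0.5594 + 0.11170161×0.4406 = 0.250997
  M+8: 0.11170161×0.5594 = 0.062486
Scale to base peak (0.376129) = 100: 16.32 : 66.20 : 100.00 : 66.73 : 16.61

16.32 : 66.20 : 100.00 : 66.73 : 16.61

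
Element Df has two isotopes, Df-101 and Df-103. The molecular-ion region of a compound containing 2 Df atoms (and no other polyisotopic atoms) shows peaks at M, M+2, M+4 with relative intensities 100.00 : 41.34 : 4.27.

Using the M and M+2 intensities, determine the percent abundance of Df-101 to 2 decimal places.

If p is the fraction of Df that is Df-101, then I(M+2)/I(M) = [C(2,1)·p^1·(1−p)] / p^2 = 2·(1−p)/p = 41.34/100.00 = 0.4134
(1−p)/p = 0.4134/2 = 0.2067  ⇒  p = 1/(1 + 0.2067) = 0.8287
Df-101: 82.87%, Df-103: 17.13%.

82.87%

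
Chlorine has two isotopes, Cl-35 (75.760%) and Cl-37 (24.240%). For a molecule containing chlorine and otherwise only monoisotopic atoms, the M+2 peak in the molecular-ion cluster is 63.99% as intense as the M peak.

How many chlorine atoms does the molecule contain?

2

With n Cl atoms, P(M+2)/P(M) = C(n,1)·p^(n−1)q / p^n = n·q/p = n · 0.24240/0.75760.
n = 0.6399 × 0.75760/0.24240 = 2.00 ≈ 2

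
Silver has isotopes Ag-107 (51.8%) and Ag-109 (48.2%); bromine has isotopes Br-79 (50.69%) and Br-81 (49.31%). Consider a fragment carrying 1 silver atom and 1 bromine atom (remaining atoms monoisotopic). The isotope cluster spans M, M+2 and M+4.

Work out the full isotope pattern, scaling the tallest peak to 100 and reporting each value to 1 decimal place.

52.5 : 100.0 : 47.6

Silver pattern (n=1): 0.5180 : 0.4820
Bromine pattern (n=1): 0.5069 : 0.4931
Convolve the two distributions (both contribute in 2-u steps):
  M: 0.5180×0.5069 = 0.262574
  M+2: 0.5180×0.4931 + 0.4820×0.5069 = 0.499752
  M+4: 0.4820×0.4931 = 0.237674
Scale to base peak (0.499752) = 100: 52.5 : 100.0 : 47.6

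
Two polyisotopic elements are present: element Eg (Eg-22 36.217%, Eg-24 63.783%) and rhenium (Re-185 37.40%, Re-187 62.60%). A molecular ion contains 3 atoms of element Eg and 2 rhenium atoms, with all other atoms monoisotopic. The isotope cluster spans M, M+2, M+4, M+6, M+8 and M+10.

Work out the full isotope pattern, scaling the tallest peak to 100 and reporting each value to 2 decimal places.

Element Eg pattern (n=3): 0.04750479 : 0.25098695 : 0.44202172 : 0.25948653
Rhenium pattern (n=2): 0.139876 : 0.468248 : 0.391876
Convolve the two distributions (both contribute in 2-u steps):
  M: 0.04750479×0.139876 = 0.006645
  M+2: 0.04750479×0.468248 + 0.25098695×0.139876 = 0.057351
  M+4: 0.04750479×0.391876 + 0.25098695×0.468248 + 0.44202172×0.139876 = 0.197968
  M+6: 0.25098695×0.391876 + 0.44202172×0.468248 + 0.25948653×0.139876 = 0.341627
  M+8: 0.44202172×0.391876 + 0.25948653×0.468248 = 0.294722
  M+10: 0.25948653×0.391876 = 0.101687
Scale to base peak (0.341627) = 100: 1.95 : 16.79 : 57.95 : 100.00 : 86.27 : 29.77

1.95 : 16.79 : 57.95 : 100.00 : 86.27 : 29.77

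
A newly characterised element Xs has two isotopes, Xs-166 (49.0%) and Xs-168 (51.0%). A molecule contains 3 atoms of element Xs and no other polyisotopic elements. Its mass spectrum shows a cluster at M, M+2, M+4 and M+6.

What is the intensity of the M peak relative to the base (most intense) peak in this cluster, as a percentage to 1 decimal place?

30.8%

Binomial terms of (0.490 + 0.510)^3: M 0.1176, M+2 0.3674, M+4 0.3823, M+6 0.1327 → M+4 is the base peak.
P(M+4) = C(3,2) × 0.490^1 × 0.510^2 = 3 × 0.4900 × 0.2601 = 0.382347 (base)
P(M) = C(3,0) × 0.490^3 × 0.510^0 = 1 × 0.117649 × 1.0000 = 0.117649
Relative intensity = 0.117649 / 0.382347 × 100 = 30.8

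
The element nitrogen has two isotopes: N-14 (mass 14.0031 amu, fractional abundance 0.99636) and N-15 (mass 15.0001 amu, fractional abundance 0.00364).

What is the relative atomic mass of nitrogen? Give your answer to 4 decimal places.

14.0067 amu

Average mass = Σ (abundance × isotope mass) = 0.99636 × 14.0031 + 0.00364 × 15.0001
= 13.95213 + 0.05460 = 14.00673 amu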